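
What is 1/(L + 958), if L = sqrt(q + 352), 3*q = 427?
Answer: 2874/2751809 - sqrt(4449)/2751809 ≈ 0.0010202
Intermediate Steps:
q = 427/3 (q = (1/3)*427 = 427/3 ≈ 142.33)
L = sqrt(4449)/3 (L = sqrt(427/3 + 352) = sqrt(1483/3) = sqrt(4449)/3 ≈ 22.234)
1/(L + 958) = 1/(sqrt(4449)/3 + 958) = 1/(958 + sqrt(4449)/3)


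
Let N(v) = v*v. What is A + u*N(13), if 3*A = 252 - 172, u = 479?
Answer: 242933/3 ≈ 80978.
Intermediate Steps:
A = 80/3 (A = (252 - 172)/3 = (⅓)*80 = 80/3 ≈ 26.667)
N(v) = v²
A + u*N(13) = 80/3 + 479*13² = 80/3 + 479*169 = 80/3 + 80951 = 242933/3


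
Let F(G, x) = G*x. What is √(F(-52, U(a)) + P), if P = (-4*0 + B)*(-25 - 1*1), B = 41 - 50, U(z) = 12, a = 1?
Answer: I*√390 ≈ 19.748*I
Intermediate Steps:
B = -9
P = 234 (P = (-4*0 - 9)*(-25 - 1*1) = (0 - 9)*(-25 - 1) = -9*(-26) = 234)
√(F(-52, U(a)) + P) = √(-52*12 + 234) = √(-624 + 234) = √(-390) = I*√390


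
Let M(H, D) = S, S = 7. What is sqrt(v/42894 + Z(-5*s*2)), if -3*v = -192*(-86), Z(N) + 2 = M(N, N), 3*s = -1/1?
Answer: sqrt(248982989)/7149 ≈ 2.2072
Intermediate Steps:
s = -1/3 (s = (-1/1)/3 = (-1*1)/3 = (1/3)*(-1) = -1/3 ≈ -0.33333)
M(H, D) = 7
Z(N) = 5 (Z(N) = -2 + 7 = 5)
v = -5504 (v = -(-64)*(-86) = -1/3*16512 = -5504)
sqrt(v/42894 + Z(-5*s*2)) = sqrt(-5504/42894 + 5) = sqrt(-5504*1/42894 + 5) = sqrt(-2752/21447 + 5) = sqrt(104483/21447) = sqrt(248982989)/7149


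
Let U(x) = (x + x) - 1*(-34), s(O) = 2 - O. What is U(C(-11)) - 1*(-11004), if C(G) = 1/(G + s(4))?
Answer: 143492/13 ≈ 11038.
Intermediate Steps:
C(G) = 1/(-2 + G) (C(G) = 1/(G + (2 - 1*4)) = 1/(G + (2 - 4)) = 1/(G - 2) = 1/(-2 + G))
U(x) = 34 + 2*x (U(x) = 2*x + 34 = 34 + 2*x)
U(C(-11)) - 1*(-11004) = (34 + 2/(-2 - 11)) - 1*(-11004) = (34 + 2/(-13)) + 11004 = (34 + 2*(-1/13)) + 11004 = (34 - 2/13) + 11004 = 440/13 + 11004 = 143492/13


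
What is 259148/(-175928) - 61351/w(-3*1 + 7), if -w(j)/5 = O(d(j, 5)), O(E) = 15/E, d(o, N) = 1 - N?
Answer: -10798217753/3298650 ≈ -3273.5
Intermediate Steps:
w(j) = 75/4 (w(j) = -75/(1 - 1*5) = -75/(1 - 5) = -75/(-4) = -75*(-1)/4 = -5*(-15/4) = 75/4)
259148/(-175928) - 61351/w(-3*1 + 7) = 259148/(-175928) - 61351/75/4 = 259148*(-1/175928) - 61351*4/75 = -64787/43982 - 245404/75 = -10798217753/3298650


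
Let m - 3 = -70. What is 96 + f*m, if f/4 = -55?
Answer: 14836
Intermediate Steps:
m = -67 (m = 3 - 70 = -67)
f = -220 (f = 4*(-55) = -220)
96 + f*m = 96 - 220*(-67) = 96 + 14740 = 14836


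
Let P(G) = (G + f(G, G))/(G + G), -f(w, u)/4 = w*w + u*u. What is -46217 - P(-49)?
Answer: -92827/2 ≈ -46414.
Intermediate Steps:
f(w, u) = -4*u² - 4*w² (f(w, u) = -4*(w*w + u*u) = -4*(w² + u²) = -4*(u² + w²) = -4*u² - 4*w²)
P(G) = (G - 8*G²)/(2*G) (P(G) = (G + (-4*G² - 4*G²))/(G + G) = (G - 8*G²)/((2*G)) = (G - 8*G²)*(1/(2*G)) = (G - 8*G²)/(2*G))
-46217 - P(-49) = -46217 - (½ - 4*(-49)) = -46217 - (½ + 196) = -46217 - 1*393/2 = -46217 - 393/2 = -92827/2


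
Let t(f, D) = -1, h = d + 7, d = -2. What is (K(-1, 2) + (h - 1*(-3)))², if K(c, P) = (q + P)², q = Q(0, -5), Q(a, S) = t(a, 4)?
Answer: 81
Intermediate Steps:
h = 5 (h = -2 + 7 = 5)
Q(a, S) = -1
q = -1
K(c, P) = (-1 + P)²
(K(-1, 2) + (h - 1*(-3)))² = ((-1 + 2)² + (5 - 1*(-3)))² = (1² + (5 + 3))² = (1 + 8)² = 9² = 81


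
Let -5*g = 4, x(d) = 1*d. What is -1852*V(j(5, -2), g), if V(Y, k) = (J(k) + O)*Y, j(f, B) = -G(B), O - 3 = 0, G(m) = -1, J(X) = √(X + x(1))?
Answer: -5556 - 1852*√5/5 ≈ -6384.2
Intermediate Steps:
x(d) = d
J(X) = √(1 + X) (J(X) = √(X + 1) = √(1 + X))
g = -⅘ (g = -⅕*4 = -⅘ ≈ -0.80000)
O = 3 (O = 3 + 0 = 3)
j(f, B) = 1 (j(f, B) = -1*(-1) = 1)
V(Y, k) = Y*(3 + √(1 + k)) (V(Y, k) = (√(1 + k) + 3)*Y = (3 + √(1 + k))*Y = Y*(3 + √(1 + k)))
-1852*V(j(5, -2), g) = -1852*(3 + √(1 - ⅘)) = -1852*(3 + √(⅕)) = -1852*(3 + √5/5) = -5556 - 1852*√5/5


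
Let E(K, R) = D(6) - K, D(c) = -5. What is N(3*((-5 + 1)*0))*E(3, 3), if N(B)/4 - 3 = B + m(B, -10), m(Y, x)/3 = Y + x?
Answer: 864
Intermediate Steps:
m(Y, x) = 3*Y + 3*x (m(Y, x) = 3*(Y + x) = 3*Y + 3*x)
E(K, R) = -5 - K
N(B) = -108 + 16*B (N(B) = 12 + 4*(B + (3*B + 3*(-10))) = 12 + 4*(B + (3*B - 30)) = 12 + 4*(B + (-30 + 3*B)) = 12 + 4*(-30 + 4*B) = 12 + (-120 + 16*B) = -108 + 16*B)
N(3*((-5 + 1)*0))*E(3, 3) = (-108 + 16*(3*((-5 + 1)*0)))*(-5 - 1*3) = (-108 + 16*(3*(-4*0)))*(-5 - 3) = (-108 + 16*(3*0))*(-8) = (-108 + 16*0)*(-8) = (-108 + 0)*(-8) = -108*(-8) = 864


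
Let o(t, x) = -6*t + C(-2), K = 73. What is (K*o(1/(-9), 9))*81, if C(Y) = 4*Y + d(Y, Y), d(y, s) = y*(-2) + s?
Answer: -31536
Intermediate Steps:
d(y, s) = s - 2*y (d(y, s) = -2*y + s = s - 2*y)
C(Y) = 3*Y (C(Y) = 4*Y + (Y - 2*Y) = 4*Y - Y = 3*Y)
o(t, x) = -6 - 6*t (o(t, x) = -6*t + 3*(-2) = -6*t - 6 = -6 - 6*t)
(K*o(1/(-9), 9))*81 = (73*(-6 - 6/(-9)))*81 = (73*(-6 - 6*(-⅑)))*81 = (73*(-6 + ⅔))*81 = (73*(-16/3))*81 = -1168/3*81 = -31536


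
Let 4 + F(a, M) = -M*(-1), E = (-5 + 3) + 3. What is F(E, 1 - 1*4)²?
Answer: 49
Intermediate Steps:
E = 1 (E = -2 + 3 = 1)
F(a, M) = -4 + M (F(a, M) = -4 - M*(-1) = -4 + M)
F(E, 1 - 1*4)² = (-4 + (1 - 1*4))² = (-4 + (1 - 4))² = (-4 - 3)² = (-7)² = 49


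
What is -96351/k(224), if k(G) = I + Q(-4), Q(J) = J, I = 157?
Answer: -32117/51 ≈ -629.75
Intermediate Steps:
k(G) = 153 (k(G) = 157 - 4 = 153)
-96351/k(224) = -96351/153 = -96351*1/153 = -32117/51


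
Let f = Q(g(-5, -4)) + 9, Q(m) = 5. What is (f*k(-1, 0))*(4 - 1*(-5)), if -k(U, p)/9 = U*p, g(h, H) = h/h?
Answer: 0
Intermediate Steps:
g(h, H) = 1
k(U, p) = -9*U*p
f = 14 (f = 5 + 9 = 14)
(f*k(-1, 0))*(4 - 1*(-5)) = (14*(-9*(-1)*0))*(4 - 1*(-5)) = (14*0)*(4 + 5) = 0*9 = 0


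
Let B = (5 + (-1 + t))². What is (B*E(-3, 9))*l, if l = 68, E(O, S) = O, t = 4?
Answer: -13056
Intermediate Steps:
B = 64 (B = (5 + (-1 + 4))² = (5 + 3)² = 8² = 64)
(B*E(-3, 9))*l = (64*(-3))*68 = -192*68 = -13056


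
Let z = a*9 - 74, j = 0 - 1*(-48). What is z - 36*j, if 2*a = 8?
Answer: -1766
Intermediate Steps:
a = 4 (a = (½)*8 = 4)
j = 48 (j = 0 + 48 = 48)
z = -38 (z = 4*9 - 74 = 36 - 74 = -38)
z - 36*j = -38 - 36*48 = -38 - 1728 = -1766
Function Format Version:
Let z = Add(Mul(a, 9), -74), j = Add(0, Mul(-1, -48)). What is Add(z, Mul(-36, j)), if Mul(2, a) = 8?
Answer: -1766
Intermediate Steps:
a = 4 (a = Mul(Rational(1, 2), 8) = 4)
j = 48 (j = Add(0, 48) = 48)
z = -38 (z = Add(Mul(4, 9), -74) = Add(36, -74) = -38)
Add(z, Mul(-36, j)) = Add(-38, Mul(-36, 48)) = Add(-38, -1728) = -1766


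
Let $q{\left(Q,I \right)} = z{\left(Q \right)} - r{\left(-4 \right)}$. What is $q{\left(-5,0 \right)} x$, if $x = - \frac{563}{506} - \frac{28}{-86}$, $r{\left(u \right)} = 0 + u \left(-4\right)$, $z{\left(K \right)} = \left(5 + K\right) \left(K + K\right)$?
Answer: $\frac{137000}{10879} \approx 12.593$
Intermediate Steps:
$z{\left(K \right)} = 2 K \left(5 + K\right)$ ($z{\left(K \right)} = \left(5 + K\right) 2 K = 2 K \left(5 + K\right)$)
$r{\left(u \right)} = - 4 u$ ($r{\left(u \right)} = 0 - 4 u = - 4 u$)
$q{\left(Q,I \right)} = -16 + 2 Q \left(5 + Q\right)$ ($q{\left(Q,I \right)} = 2 Q \left(5 + Q\right) - \left(-4\right) \left(-4\right) = 2 Q \left(5 + Q\right) - 16 = -16 + 2 Q \left(5 + Q\right)$)
$x = - \frac{17125}{21758}$ ($x = \left(-563\right) \frac{1}{506} - - \frac{14}{43} = - \frac{563}{506} + \frac{14}{43} = - \frac{17125}{21758} \approx -0.78707$)
$q{\left(-5,0 \right)} x = \left(-16 + 2 \left(-5\right) \left(5 - 5\right)\right) \left(- \frac{17125}{21758}\right) = \left(-16 + 2 \left(-5\right) 0\right) \left(- \frac{17125}{21758}\right) = \left(-16 + 0\right) \left(- \frac{17125}{21758}\right) = \left(-16\right) \left(- \frac{17125}{21758}\right) = \frac{137000}{10879}$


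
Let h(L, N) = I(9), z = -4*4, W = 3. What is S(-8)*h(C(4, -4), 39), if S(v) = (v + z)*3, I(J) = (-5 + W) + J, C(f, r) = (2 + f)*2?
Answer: -504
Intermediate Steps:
C(f, r) = 4 + 2*f
z = -16
I(J) = -2 + J (I(J) = (-5 + 3) + J = -2 + J)
S(v) = -48 + 3*v (S(v) = (v - 16)*3 = (-16 + v)*3 = -48 + 3*v)
h(L, N) = 7 (h(L, N) = -2 + 9 = 7)
S(-8)*h(C(4, -4), 39) = (-48 + 3*(-8))*7 = (-48 - 24)*7 = -72*7 = -504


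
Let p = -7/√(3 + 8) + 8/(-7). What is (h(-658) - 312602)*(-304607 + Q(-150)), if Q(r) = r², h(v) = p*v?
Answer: 87975067950 - 1299384842*√11/11 ≈ 8.7583e+10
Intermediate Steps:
p = -8/7 - 7*√11/11 (p = -7*√11/11 + 8*(-⅐) = -7*√11/11 - 8/7 = -8/7 - 7*√11/11 ≈ -3.2534)
h(v) = v*(-8/7 - 7*√11/11) (h(v) = (-8/7 - 7*√11/11)*v = v*(-8/7 - 7*√11/11))
(h(-658) - 312602)*(-304607 + Q(-150)) = (-1/77*(-658)*(88 + 49*√11) - 312602)*(-304607 + (-150)²) = ((752 + 4606*√11/11) - 312602)*(-304607 + 22500) = (-311850 + 4606*√11/11)*(-282107) = 87975067950 - 1299384842*√11/11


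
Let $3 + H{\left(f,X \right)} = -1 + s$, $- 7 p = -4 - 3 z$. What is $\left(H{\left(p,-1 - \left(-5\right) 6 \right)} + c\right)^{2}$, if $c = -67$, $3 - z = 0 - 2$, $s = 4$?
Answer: $4489$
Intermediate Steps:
$z = 5$ ($z = 3 - \left(0 - 2\right) = 3 - -2 = 3 + 2 = 5$)
$p = \frac{19}{7}$ ($p = - \frac{-4 - 15}{7} = \left(- \frac{1}{7}\right) \left(-19\right) = \frac{19}{7} \approx 2.7143$)
$H{\left(f,X \right)} = 0$ ($H{\left(f,X \right)} = -3 + \left(-1 + 4\right) = -3 + 3 = 0$)
$\left(H{\left(p,-1 - \left(-5\right) 6 \right)} + c\right)^{2} = \left(0 - 67\right)^{2} = \left(-67\right)^{2} = 4489$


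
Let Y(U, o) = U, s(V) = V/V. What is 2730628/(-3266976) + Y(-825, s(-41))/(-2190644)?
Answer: -373696161827/447298835784 ≈ -0.83545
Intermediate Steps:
s(V) = 1
2730628/(-3266976) + Y(-825, s(-41))/(-2190644) = 2730628/(-3266976) - 825/(-2190644) = 2730628*(-1/3266976) - 825*(-1/2190644) = -682657/816744 + 825/2190644 = -373696161827/447298835784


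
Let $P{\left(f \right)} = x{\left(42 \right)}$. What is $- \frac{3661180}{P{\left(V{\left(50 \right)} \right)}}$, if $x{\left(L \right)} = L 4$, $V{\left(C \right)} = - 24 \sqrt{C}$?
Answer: $- \frac{915295}{42} \approx -21793.0$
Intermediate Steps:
$x{\left(L \right)} = 4 L$
$P{\left(f \right)} = 168$ ($P{\left(f \right)} = 4 \cdot 42 = 168$)
$- \frac{3661180}{P{\left(V{\left(50 \right)} \right)}} = - \frac{3661180}{168} = \left(-3661180\right) \frac{1}{168} = - \frac{915295}{42}$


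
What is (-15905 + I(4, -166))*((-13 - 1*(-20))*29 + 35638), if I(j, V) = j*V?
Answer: -593849529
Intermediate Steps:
I(j, V) = V*j
(-15905 + I(4, -166))*((-13 - 1*(-20))*29 + 35638) = (-15905 - 166*4)*((-13 - 1*(-20))*29 + 35638) = (-15905 - 664)*((-13 + 20)*29 + 35638) = -16569*(7*29 + 35638) = -16569*(203 + 35638) = -16569*35841 = -593849529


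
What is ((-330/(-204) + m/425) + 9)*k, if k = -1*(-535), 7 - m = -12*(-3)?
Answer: 959469/170 ≈ 5643.9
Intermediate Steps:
m = -29 (m = 7 - (-12)*(-3) = 7 - 1*36 = 7 - 36 = -29)
k = 535
((-330/(-204) + m/425) + 9)*k = ((-330/(-204) - 29/425) + 9)*535 = ((-330*(-1/204) - 29*1/425) + 9)*535 = ((55/34 - 29/425) + 9)*535 = (1317/850 + 9)*535 = (8967/850)*535 = 959469/170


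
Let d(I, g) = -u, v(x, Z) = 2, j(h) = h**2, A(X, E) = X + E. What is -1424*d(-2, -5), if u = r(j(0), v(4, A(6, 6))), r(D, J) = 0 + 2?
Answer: 2848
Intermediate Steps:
A(X, E) = E + X
r(D, J) = 2
u = 2
d(I, g) = -2 (d(I, g) = -1*2 = -2)
-1424*d(-2, -5) = -1424*(-2) = 2848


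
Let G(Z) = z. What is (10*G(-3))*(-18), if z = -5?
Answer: 900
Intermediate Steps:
G(Z) = -5
(10*G(-3))*(-18) = (10*(-5))*(-18) = -50*(-18) = 900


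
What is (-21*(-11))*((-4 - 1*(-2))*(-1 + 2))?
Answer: -462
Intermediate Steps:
(-21*(-11))*((-4 - 1*(-2))*(-1 + 2)) = 231*((-4 + 2)*1) = 231*(-2*1) = 231*(-2) = -462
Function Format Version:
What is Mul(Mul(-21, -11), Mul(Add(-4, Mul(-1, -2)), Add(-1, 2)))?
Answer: -462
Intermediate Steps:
Mul(Mul(-21, -11), Mul(Add(-4, Mul(-1, -2)), Add(-1, 2))) = Mul(231, Mul(Add(-4, 2), 1)) = Mul(231, Mul(-2, 1)) = Mul(231, -2) = -462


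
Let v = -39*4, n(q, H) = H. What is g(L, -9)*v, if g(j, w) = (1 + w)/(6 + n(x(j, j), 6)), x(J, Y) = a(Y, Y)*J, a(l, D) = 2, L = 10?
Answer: 104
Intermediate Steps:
x(J, Y) = 2*J
g(j, w) = 1/12 + w/12 (g(j, w) = (1 + w)/(6 + 6) = (1 + w)/12 = (1 + w)*(1/12) = 1/12 + w/12)
v = -156
g(L, -9)*v = (1/12 + (1/12)*(-9))*(-156) = (1/12 - ¾)*(-156) = -⅔*(-156) = 104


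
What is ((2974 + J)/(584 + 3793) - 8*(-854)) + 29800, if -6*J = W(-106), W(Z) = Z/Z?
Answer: 962047427/26262 ≈ 36633.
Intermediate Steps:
W(Z) = 1
J = -⅙ (J = -⅙*1 = -⅙ ≈ -0.16667)
((2974 + J)/(584 + 3793) - 8*(-854)) + 29800 = ((2974 - ⅙)/(584 + 3793) - 8*(-854)) + 29800 = ((17843/6)/4377 + 6832) + 29800 = ((17843/6)*(1/4377) + 6832) + 29800 = (17843/26262 + 6832) + 29800 = 179439827/26262 + 29800 = 962047427/26262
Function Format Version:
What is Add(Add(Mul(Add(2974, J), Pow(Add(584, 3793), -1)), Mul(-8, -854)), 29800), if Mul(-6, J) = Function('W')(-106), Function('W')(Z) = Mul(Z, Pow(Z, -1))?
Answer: Rational(962047427, 26262) ≈ 36633.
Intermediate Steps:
Function('W')(Z) = 1
J = Rational(-1, 6) (J = Mul(Rational(-1, 6), 1) = Rational(-1, 6) ≈ -0.16667)
Add(Add(Mul(Add(2974, J), Pow(Add(584, 3793), -1)), Mul(-8, -854)), 29800) = Add(Add(Mul(Add(2974, Rational(-1, 6)), Pow(Add(584, 3793), -1)), Mul(-8, -854)), 29800) = Add(Add(Mul(Rational(17843, 6), Pow(4377, -1)), 6832), 29800) = Add(Add(Mul(Rational(17843, 6), Rational(1, 4377)), 6832), 29800) = Add(Add(Rational(17843, 26262), 6832), 29800) = Add(Rational(179439827, 26262), 29800) = Rational(962047427, 26262)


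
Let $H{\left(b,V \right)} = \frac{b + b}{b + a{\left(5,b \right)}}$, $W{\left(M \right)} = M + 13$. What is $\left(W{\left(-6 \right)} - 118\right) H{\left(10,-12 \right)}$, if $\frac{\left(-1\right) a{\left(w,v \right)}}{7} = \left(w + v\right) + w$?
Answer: $\frac{222}{13} \approx 17.077$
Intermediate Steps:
$a{\left(w,v \right)} = - 14 w - 7 v$ ($a{\left(w,v \right)} = - 7 \left(\left(w + v\right) + w\right) = - 7 \left(\left(v + w\right) + w\right) = - 7 \left(v + 2 w\right) = - 14 w - 7 v$)
$W{\left(M \right)} = 13 + M$
$H{\left(b,V \right)} = \frac{2 b}{-70 - 6 b}$ ($H{\left(b,V \right)} = \frac{b + b}{b - \left(70 + 7 b\right)} = \frac{2 b}{b - \left(70 + 7 b\right)} = \frac{2 b}{-70 - 6 b}$)
$\left(W{\left(-6 \right)} - 118\right) H{\left(10,-12 \right)} = \left(\left(13 - 6\right) - 118\right) \left(\left(-1\right) 10 \frac{1}{35 + 3 \cdot 10}\right) = \left(7 - 118\right) \left(\left(-1\right) 10 \frac{1}{35 + 30}\right) = - 111 \left(\left(-1\right) 10 \cdot \frac{1}{65}\right) = \left(-111\right) \left(- \frac{2}{13}\right) = \frac{222}{13}$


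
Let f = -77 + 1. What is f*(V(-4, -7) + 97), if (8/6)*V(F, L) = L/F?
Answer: -29887/4 ≈ -7471.8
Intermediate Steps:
f = -76
V(F, L) = 3*L/(4*F) (V(F, L) = 3*(L/F)/4 = 3*L/(4*F))
f*(V(-4, -7) + 97) = -76*((3/4)*(-7)/(-4) + 97) = -76*((3/4)*(-7)*(-1/4) + 97) = -76*(21/16 + 97) = -76*1573/16 = -29887/4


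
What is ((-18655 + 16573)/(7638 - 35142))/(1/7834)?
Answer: 1359199/2292 ≈ 593.02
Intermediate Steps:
((-18655 + 16573)/(7638 - 35142))/(1/7834) = (-2082/(-27504))/(1/7834) = -2082*(-1/27504)*7834 = (347/4584)*7834 = 1359199/2292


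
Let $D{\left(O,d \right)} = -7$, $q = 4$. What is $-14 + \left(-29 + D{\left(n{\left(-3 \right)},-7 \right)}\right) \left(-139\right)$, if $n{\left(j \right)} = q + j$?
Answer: $4990$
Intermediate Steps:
$n{\left(j \right)} = 4 + j$
$-14 + \left(-29 + D{\left(n{\left(-3 \right)},-7 \right)}\right) \left(-139\right) = -14 + \left(-29 - 7\right) \left(-139\right) = -14 - -5004 = -14 + 5004 = 4990$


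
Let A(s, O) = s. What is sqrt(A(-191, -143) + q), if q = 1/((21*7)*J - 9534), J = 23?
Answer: 2*I*sqrt(1807788318)/6153 ≈ 13.82*I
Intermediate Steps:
q = -1/6153 (q = 1/((21*7)*23 - 9534) = 1/(147*23 - 9534) = 1/(3381 - 9534) = 1/(-6153) = -1/6153 ≈ -0.00016252)
sqrt(A(-191, -143) + q) = sqrt(-191 - 1/6153) = sqrt(-1175224/6153) = 2*I*sqrt(1807788318)/6153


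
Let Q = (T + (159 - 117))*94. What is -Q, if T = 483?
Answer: -49350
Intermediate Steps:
Q = 49350 (Q = (483 + (159 - 117))*94 = (483 + 42)*94 = 525*94 = 49350)
-Q = -1*49350 = -49350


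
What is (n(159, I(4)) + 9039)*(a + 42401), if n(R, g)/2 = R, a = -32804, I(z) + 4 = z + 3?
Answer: 89799129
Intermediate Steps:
I(z) = -1 + z (I(z) = -4 + (z + 3) = -4 + (3 + z) = -1 + z)
n(R, g) = 2*R
(n(159, I(4)) + 9039)*(a + 42401) = (2*159 + 9039)*(-32804 + 42401) = (318 + 9039)*9597 = 9357*9597 = 89799129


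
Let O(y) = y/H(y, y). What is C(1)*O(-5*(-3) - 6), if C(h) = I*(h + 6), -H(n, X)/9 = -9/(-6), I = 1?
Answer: -14/3 ≈ -4.6667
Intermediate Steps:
H(n, X) = -27/2 (H(n, X) = -(-81)/(-6) = -(-81)*(-1)/6 = -9*3/2 = -27/2)
O(y) = -2*y/27 (O(y) = y/(-27/2) = y*(-2/27) = -2*y/27)
C(h) = 6 + h (C(h) = 1*(h + 6) = 1*(6 + h) = 6 + h)
C(1)*O(-5*(-3) - 6) = (6 + 1)*(-2*(-5*(-3) - 6)/27) = 7*(-2*(15 - 6)/27) = 7*(-2/27*9) = 7*(-2/3) = -14/3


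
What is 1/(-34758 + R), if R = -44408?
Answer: -1/79166 ≈ -1.2632e-5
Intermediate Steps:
1/(-34758 + R) = 1/(-34758 - 44408) = 1/(-79166) = -1/79166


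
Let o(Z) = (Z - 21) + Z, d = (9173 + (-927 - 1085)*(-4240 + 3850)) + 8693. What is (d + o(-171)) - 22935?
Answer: 779248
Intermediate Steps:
d = 802546 (d = (9173 - 2012*(-390)) + 8693 = (9173 + 784680) + 8693 = 793853 + 8693 = 802546)
o(Z) = -21 + 2*Z (o(Z) = (-21 + Z) + Z = -21 + 2*Z)
(d + o(-171)) - 22935 = (802546 + (-21 + 2*(-171))) - 22935 = (802546 + (-21 - 342)) - 22935 = (802546 - 363) - 22935 = 802183 - 22935 = 779248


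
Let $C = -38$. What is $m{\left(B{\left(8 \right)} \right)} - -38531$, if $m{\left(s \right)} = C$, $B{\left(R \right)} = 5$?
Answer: $38493$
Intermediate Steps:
$m{\left(s \right)} = -38$
$m{\left(B{\left(8 \right)} \right)} - -38531 = -38 - -38531 = -38 + 38531 = 38493$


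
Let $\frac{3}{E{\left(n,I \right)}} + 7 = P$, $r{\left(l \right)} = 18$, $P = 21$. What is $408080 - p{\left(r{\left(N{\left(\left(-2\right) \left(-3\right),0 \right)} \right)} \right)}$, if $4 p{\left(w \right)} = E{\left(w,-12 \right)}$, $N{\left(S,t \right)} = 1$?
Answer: $\frac{22852477}{56} \approx 4.0808 \cdot 10^{5}$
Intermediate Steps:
$E{\left(n,I \right)} = \frac{3}{14}$ ($E{\left(n,I \right)} = \frac{3}{-7 + 21} = \frac{3}{14}$)
$p{\left(w \right)} = \frac{3}{56}$ ($p{\left(w \right)} = \frac{1}{4} \cdot \frac{3}{14} = \frac{3}{56}$)
$408080 - p{\left(r{\left(N{\left(\left(-2\right) \left(-3\right),0 \right)} \right)} \right)} = 408080 - \frac{3}{56} = \frac{22852477}{56}$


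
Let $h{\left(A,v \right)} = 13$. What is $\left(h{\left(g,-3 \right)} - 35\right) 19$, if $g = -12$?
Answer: $-418$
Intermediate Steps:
$\left(h{\left(g,-3 \right)} - 35\right) 19 = \left(13 - 35\right) 19 = \left(-22\right) 19 = -418$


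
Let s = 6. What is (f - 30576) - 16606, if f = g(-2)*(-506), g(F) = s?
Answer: -50218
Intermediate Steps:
g(F) = 6
f = -3036 (f = 6*(-506) = -3036)
(f - 30576) - 16606 = (-3036 - 30576) - 16606 = -33612 - 16606 = -50218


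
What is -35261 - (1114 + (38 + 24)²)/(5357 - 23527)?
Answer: -320343706/9085 ≈ -35261.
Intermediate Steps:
-35261 - (1114 + (38 + 24)²)/(5357 - 23527) = -35261 - (1114 + 62²)/(-18170) = -35261 - (1114 + 3844)*(-1)/18170 = -35261 - 4958*(-1)/18170 = -35261 - 1*(-2479/9085) = -35261 + 2479/9085 = -320343706/9085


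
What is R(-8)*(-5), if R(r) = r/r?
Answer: -5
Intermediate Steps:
R(r) = 1
R(-8)*(-5) = 1*(-5) = -5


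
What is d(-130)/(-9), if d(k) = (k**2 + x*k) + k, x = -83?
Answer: -27560/9 ≈ -3062.2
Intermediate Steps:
d(k) = k**2 - 82*k (d(k) = (k**2 - 83*k) + k = k**2 - 82*k)
d(-130)/(-9) = (-130*(-82 - 130))/(-9) = -(-130)*(-212)/9 = -1/9*27560 = -27560/9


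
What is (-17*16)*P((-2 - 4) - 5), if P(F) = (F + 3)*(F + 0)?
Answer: -23936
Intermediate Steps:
P(F) = F*(3 + F) (P(F) = (3 + F)*F = F*(3 + F))
(-17*16)*P((-2 - 4) - 5) = (-17*16)*(((-2 - 4) - 5)*(3 + ((-2 - 4) - 5))) = -272*(-6 - 5)*(3 + (-6 - 5)) = -(-2992)*(3 - 11) = -(-2992)*(-8) = -272*88 = -23936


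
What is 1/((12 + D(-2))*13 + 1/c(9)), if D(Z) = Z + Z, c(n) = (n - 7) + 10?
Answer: 12/1249 ≈ 0.0096077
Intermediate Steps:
c(n) = 3 + n (c(n) = (-7 + n) + 10 = 3 + n)
D(Z) = 2*Z
1/((12 + D(-2))*13 + 1/c(9)) = 1/((12 + 2*(-2))*13 + 1/(3 + 9)) = 1/((12 - 4)*13 + 1/12) = 1/(8*13 + 1/12) = 1/(104 + 1/12) = 1/(1249/12) = 12/1249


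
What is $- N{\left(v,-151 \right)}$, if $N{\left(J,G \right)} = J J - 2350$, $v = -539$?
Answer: $-288171$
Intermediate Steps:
$N{\left(J,G \right)} = -2350 + J^{2}$ ($N{\left(J,G \right)} = J^{2} - 2350 = -2350 + J^{2}$)
$- N{\left(v,-151 \right)} = - (-2350 + \left(-539\right)^{2}) = - (-2350 + 290521) = \left(-1\right) 288171 = -288171$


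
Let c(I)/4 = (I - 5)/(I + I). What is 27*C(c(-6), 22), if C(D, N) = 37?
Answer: 999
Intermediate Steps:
c(I) = 2*(-5 + I)/I (c(I) = 4*((I - 5)/(I + I)) = 4*((-5 + I)/((2*I))) = 4*((-5 + I)*(1/(2*I))) = 4*((-5 + I)/(2*I)) = 2*(-5 + I)/I)
27*C(c(-6), 22) = 27*37 = 999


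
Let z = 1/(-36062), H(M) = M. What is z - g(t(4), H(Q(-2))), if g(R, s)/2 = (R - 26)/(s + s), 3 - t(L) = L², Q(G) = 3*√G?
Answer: -1/36062 - 13*I*√2/2 ≈ -2.773e-5 - 9.1924*I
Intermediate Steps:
t(L) = 3 - L²
g(R, s) = (-26 + R)/s (g(R, s) = 2*((R - 26)/(s + s)) = 2*((-26 + R)/((2*s))) = 2*((-26 + R)*(1/(2*s))) = 2*((-26 + R)/(2*s)) = (-26 + R)/s)
z = -1/36062 ≈ -2.7730e-5
z - g(t(4), H(Q(-2))) = -1/36062 - (-26 + (3 - 1*4²))/(3*√(-2)) = -1/36062 - (-26 + (3 - 1*16))/(3*(I*√2)) = -1/36062 - (-26 + (3 - 16))/(3*I*√2) = -1/36062 - (-I*√2/6)*(-26 - 13) = -1/36062 - (-I*√2/6)*(-39) = -1/36062 - 13*I*√2/2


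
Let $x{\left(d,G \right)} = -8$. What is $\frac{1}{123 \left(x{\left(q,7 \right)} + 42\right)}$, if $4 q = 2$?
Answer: $\frac{1}{4182} \approx 0.00023912$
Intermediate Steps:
$q = \frac{1}{2}$ ($q = \frac{1}{4} \cdot 2 = \frac{1}{2} \approx 0.5$)
$\frac{1}{123 \left(x{\left(q,7 \right)} + 42\right)} = \frac{1}{123 \left(-8 + 42\right)} = \frac{1}{123 \cdot 34} = \frac{1}{4182}$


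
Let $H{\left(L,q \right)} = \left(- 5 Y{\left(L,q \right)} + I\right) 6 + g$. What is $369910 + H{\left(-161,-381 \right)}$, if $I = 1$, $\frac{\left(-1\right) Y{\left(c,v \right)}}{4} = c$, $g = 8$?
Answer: $350604$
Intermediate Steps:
$Y{\left(c,v \right)} = - 4 c$
$H{\left(L,q \right)} = 14 + 120 L$ ($H{\left(L,q \right)} = \left(- 5 \left(- 4 L\right) + 1\right) 6 + 8 = \left(20 L + 1\right) 6 + 8 = \left(1 + 20 L\right) 6 + 8 = \left(6 + 120 L\right) + 8 = 14 + 120 L$)
$369910 + H{\left(-161,-381 \right)} = 369910 + \left(14 + 120 \left(-161\right)\right) = 369910 + \left(14 - 19320\right) = 369910 - 19306 = 350604$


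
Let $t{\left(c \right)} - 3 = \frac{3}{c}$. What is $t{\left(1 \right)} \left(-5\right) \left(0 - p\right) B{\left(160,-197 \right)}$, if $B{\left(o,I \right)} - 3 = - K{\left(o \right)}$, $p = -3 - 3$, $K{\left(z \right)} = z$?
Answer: $28260$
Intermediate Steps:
$p = -6$
$t{\left(c \right)} = 3 + \frac{3}{c}$
$B{\left(o,I \right)} = 3 - o$
$t{\left(1 \right)} \left(-5\right) \left(0 - p\right) B{\left(160,-197 \right)} = \left(3 + \frac{3}{1}\right) \left(-5\right) \left(0 - -6\right) \left(3 - 160\right) = \left(3 + 3 \cdot 1\right) \left(-5\right) \left(0 + 6\right) \left(3 - 160\right) = \left(3 + 3\right) \left(-5\right) 6 \left(-157\right) = 6 \left(-5\right) 6 \left(-157\right) = \left(-30\right) 6 \left(-157\right) = \left(-180\right) \left(-157\right) = 28260$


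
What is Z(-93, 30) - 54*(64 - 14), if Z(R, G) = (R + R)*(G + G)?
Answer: -13860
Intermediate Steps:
Z(R, G) = 4*G*R (Z(R, G) = (2*R)*(2*G) = 4*G*R)
Z(-93, 30) - 54*(64 - 14) = 4*30*(-93) - 54*(64 - 14) = -11160 - 54*50 = -11160 - 1*2700 = -11160 - 2700 = -13860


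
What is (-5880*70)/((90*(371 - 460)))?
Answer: 13720/267 ≈ 51.386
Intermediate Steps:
(-5880*70)/((90*(371 - 460))) = -411600/(90*(-89)) = -411600/(-8010) = -411600*(-1/8010) = 13720/267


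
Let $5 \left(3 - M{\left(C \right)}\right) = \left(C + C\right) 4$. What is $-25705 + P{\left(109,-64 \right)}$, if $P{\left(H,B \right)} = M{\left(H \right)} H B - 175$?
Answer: $\frac{5849032}{5} \approx 1.1698 \cdot 10^{6}$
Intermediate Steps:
$M{\left(C \right)} = 3 - \frac{8 C}{5}$ ($M{\left(C \right)} = 3 - \frac{\left(C + C\right) 4}{5} = 3 - \frac{2 C 4}{5} = 3 - \frac{8 C}{5}$)
$P{\left(H,B \right)} = -175 + B H \left(3 - \frac{8 H}{5}\right)$ ($P{\left(H,B \right)} = \left(3 - \frac{8 H}{5}\right) H B - 175 = H \left(3 - \frac{8 H}{5}\right) B - 175 = B H \left(3 - \frac{8 H}{5}\right) - 175 = -175 + B H \left(3 - \frac{8 H}{5}\right)$)
$-25705 + P{\left(109,-64 \right)} = -25705 - \left(175 - \frac{6976 \left(-15 + 8 \cdot 109\right)}{5}\right) = -25705 - \left(175 - \frac{6976 \left(-15 + 872\right)}{5}\right) = -25705 - \left(175 - \frac{6976}{5} \cdot 857\right) = -25705 + \left(-175 + \frac{5978432}{5}\right) = -25705 + \frac{5977557}{5} = \frac{5849032}{5}$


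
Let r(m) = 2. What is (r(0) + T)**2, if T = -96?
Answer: 8836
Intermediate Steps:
(r(0) + T)**2 = (2 - 96)**2 = (-94)**2 = 8836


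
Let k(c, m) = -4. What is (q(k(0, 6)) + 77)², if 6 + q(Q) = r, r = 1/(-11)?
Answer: 608400/121 ≈ 5028.1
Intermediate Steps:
r = -1/11 ≈ -0.090909
q(Q) = -67/11 (q(Q) = -6 - 1/11 = -67/11)
(q(k(0, 6)) + 77)² = (-67/11 + 77)² = (780/11)² = 608400/121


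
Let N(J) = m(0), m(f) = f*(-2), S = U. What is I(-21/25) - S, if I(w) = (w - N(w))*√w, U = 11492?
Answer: -11492 - 21*I*√21/125 ≈ -11492.0 - 0.76987*I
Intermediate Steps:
S = 11492
m(f) = -2*f
N(J) = 0 (N(J) = -2*0 = 0)
I(w) = w^(3/2) (I(w) = (w - 1*0)*√w = (w + 0)*√w = w*√w = w^(3/2))
I(-21/25) - S = (-21/25)^(3/2) - 1*11492 = (-21*1/25)^(3/2) - 11492 = (-21/25)^(3/2) - 11492 = -21*I*√21/125 - 11492 = -11492 - 21*I*√21/125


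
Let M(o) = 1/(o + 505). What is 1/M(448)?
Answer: 953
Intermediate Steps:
M(o) = 1/(505 + o)
1/M(448) = 1/(1/(505 + 448)) = 1/(1/953) = 953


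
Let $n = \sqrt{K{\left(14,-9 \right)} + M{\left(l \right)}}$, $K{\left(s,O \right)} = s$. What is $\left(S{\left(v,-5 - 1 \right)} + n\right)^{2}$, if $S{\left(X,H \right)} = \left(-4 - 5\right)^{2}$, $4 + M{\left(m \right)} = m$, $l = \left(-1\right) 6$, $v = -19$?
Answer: $6889$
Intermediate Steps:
$l = -6$
$M{\left(m \right)} = -4 + m$
$S{\left(X,H \right)} = 81$ ($S{\left(X,H \right)} = \left(-9\right)^{2} = 81$)
$n = 2$ ($n = \sqrt{14 - 10} = \sqrt{4} = 2$)
$\left(S{\left(v,-5 - 1 \right)} + n\right)^{2} = \left(81 + 2\right)^{2} = 83^{2} = 6889$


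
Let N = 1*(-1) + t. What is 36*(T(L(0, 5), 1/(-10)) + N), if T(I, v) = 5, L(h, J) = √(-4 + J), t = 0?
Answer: 144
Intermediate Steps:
N = -1 (N = 1*(-1) + 0 = -1 + 0 = -1)
36*(T(L(0, 5), 1/(-10)) + N) = 36*(5 - 1) = 36*4 = 144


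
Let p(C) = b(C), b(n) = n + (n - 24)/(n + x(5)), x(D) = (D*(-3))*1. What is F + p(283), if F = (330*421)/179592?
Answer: 285515067/1002722 ≈ 284.74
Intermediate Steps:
x(D) = -3*D (x(D) = -3*D*1 = -3*D)
F = 23155/29932 (F = 138930*(1/179592) = 23155/29932 ≈ 0.77359)
b(n) = n + (-24 + n)/(-15 + n) (b(n) = n + (n - 24)/(n - 3*5) = n + (-24 + n)/(n - 15) = n + (-24 + n)/(-15 + n))
p(C) = (-24 + C² - 14*C)/(-15 + C)
F + p(283) = 23155/29932 + (-24 + 283² - 14*283)/(-15 + 283) = 23155/29932 + (-24 + 80089 - 3962)/268 = 23155/29932 + (1/268)*76103 = 23155/29932 + 76103/268 = 285515067/1002722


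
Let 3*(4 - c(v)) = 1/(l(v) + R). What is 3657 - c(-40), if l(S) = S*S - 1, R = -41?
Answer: 17074123/4674 ≈ 3653.0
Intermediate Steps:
l(S) = -1 + S² (l(S) = S² - 1 = -1 + S²)
c(v) = 4 - 1/(3*(-42 + v²)) (c(v) = 4 - 1/(3*((-1 + v²) - 41)) = 4 - 1/(3*(-42 + v²)))
3657 - c(-40) = 3657 - (-505 + 12*(-40)²)/(3*(-42 + (-40)²)) = 3657 - (-505 + 12*1600)/(3*(-42 + 1600)) = 3657 - (-505 + 19200)/(3*1558) = 3657 - 18695/(3*1558) = 3657 - 1*18695/4674 = 3657 - 18695/4674 = 17074123/4674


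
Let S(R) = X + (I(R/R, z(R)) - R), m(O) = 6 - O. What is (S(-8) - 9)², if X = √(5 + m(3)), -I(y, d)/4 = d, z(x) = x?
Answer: 969 + 124*√2 ≈ 1144.4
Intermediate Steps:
I(y, d) = -4*d
X = 2*√2 (X = √(5 + (6 - 1*3)) = √(5 + (6 - 3)) = √(5 + 3) = √8 = 2*√2 ≈ 2.8284)
S(R) = -5*R + 2*√2 (S(R) = 2*√2 + (-4*R - R) = 2*√2 - 5*R = -5*R + 2*√2)
(S(-8) - 9)² = ((-5*(-8) + 2*√2) - 9)² = ((40 + 2*√2) - 9)² = (31 + 2*√2)²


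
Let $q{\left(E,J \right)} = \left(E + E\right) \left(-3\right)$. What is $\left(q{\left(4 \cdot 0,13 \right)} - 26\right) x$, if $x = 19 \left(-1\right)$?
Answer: $494$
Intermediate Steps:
$x = -19$
$q{\left(E,J \right)} = - 6 E$ ($q{\left(E,J \right)} = 2 E \left(-3\right) = - 6 E$)
$\left(q{\left(4 \cdot 0,13 \right)} - 26\right) x = \left(- 6 \cdot 4 \cdot 0 - 26\right) \left(-19\right) = \left(\left(-6\right) 0 - 26\right) \left(-19\right) = \left(0 - 26\right) \left(-19\right) = \left(-26\right) \left(-19\right) = 494$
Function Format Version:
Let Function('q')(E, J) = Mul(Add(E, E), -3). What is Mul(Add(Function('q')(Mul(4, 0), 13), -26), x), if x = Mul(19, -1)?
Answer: 494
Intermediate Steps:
x = -19
Function('q')(E, J) = Mul(-6, E) (Function('q')(E, J) = Mul(Mul(2, E), -3) = Mul(-6, E))
Mul(Add(Function('q')(Mul(4, 0), 13), -26), x) = Mul(Add(Mul(-6, Mul(4, 0)), -26), -19) = Mul(Add(Mul(-6, 0), -26), -19) = Mul(Add(0, -26), -19) = Mul(-26, -19) = 494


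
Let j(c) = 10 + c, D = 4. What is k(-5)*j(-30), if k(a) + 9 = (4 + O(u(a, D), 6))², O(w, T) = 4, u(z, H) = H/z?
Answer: -1100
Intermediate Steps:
k(a) = 55 (k(a) = -9 + (4 + 4)² = -9 + 8² = -9 + 64 = 55)
k(-5)*j(-30) = 55*(10 - 30) = 55*(-20) = -1100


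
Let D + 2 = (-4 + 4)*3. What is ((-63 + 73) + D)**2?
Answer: 64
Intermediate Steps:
D = -2 (D = -2 + (-4 + 4)*3 = -2 + 0*3 = -2 + 0 = -2)
((-63 + 73) + D)**2 = ((-63 + 73) - 2)**2 = (10 - 2)**2 = 8**2 = 64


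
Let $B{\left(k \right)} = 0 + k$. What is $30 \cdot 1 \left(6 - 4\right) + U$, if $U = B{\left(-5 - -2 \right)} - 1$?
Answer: $56$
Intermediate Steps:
$B{\left(k \right)} = k$
$U = -4$ ($U = \left(-5 - -2\right) - 1 = \left(-5 + 2\right) - 1 = -3 - 1 = -4$)
$30 \cdot 1 \left(6 - 4\right) + U = 30 \cdot 1 \left(6 - 4\right) - 4 = 30 \cdot 1 \cdot 2 - 4 = 30 \cdot 2 - 4 = 60 - 4 = 56$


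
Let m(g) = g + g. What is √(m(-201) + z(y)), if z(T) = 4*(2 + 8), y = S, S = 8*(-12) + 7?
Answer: I*√362 ≈ 19.026*I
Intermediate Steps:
S = -89 (S = -96 + 7 = -89)
y = -89
z(T) = 40 (z(T) = 4*10 = 40)
m(g) = 2*g
√(m(-201) + z(y)) = √(2*(-201) + 40) = √(-402 + 40) = √(-362) = I*√362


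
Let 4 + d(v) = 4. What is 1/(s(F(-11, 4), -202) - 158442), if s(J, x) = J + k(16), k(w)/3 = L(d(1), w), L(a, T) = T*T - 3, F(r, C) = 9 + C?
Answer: -1/157670 ≈ -6.3424e-6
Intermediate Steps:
d(v) = 0 (d(v) = -4 + 4 = 0)
L(a, T) = -3 + T² (L(a, T) = T² - 3 = -3 + T²)
k(w) = -9 + 3*w² (k(w) = 3*(-3 + w²) = -9 + 3*w²)
s(J, x) = 759 + J (s(J, x) = J + (-9 + 3*16²) = J + (-9 + 3*256) = J + (-9 + 768) = J + 759 = 759 + J)
1/(s(F(-11, 4), -202) - 158442) = 1/((759 + (9 + 4)) - 158442) = 1/((759 + 13) - 158442) = 1/(772 - 158442) = 1/(-157670) = -1/157670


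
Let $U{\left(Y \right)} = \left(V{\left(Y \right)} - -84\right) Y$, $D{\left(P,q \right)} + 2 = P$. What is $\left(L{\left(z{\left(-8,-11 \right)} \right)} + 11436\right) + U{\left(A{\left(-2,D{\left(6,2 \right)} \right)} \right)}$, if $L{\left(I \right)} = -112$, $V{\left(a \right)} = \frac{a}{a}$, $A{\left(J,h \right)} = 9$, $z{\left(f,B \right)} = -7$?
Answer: $12089$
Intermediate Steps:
$D{\left(P,q \right)} = -2 + P$
$V{\left(a \right)} = 1$
$U{\left(Y \right)} = 85 Y$ ($U{\left(Y \right)} = \left(1 - -84\right) Y = \left(1 + 84\right) Y = 85 Y$)
$\left(L{\left(z{\left(-8,-11 \right)} \right)} + 11436\right) + U{\left(A{\left(-2,D{\left(6,2 \right)} \right)} \right)} = \left(-112 + 11436\right) + 85 \cdot 9 = 11324 + 765 = 12089$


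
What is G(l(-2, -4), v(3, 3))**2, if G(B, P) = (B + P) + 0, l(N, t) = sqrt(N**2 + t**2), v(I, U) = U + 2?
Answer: 45 + 20*sqrt(5) ≈ 89.721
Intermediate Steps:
v(I, U) = 2 + U
G(B, P) = B + P
G(l(-2, -4), v(3, 3))**2 = (sqrt((-2)**2 + (-4)**2) + (2 + 3))**2 = (sqrt(4 + 16) + 5)**2 = (sqrt(20) + 5)**2 = (2*sqrt(5) + 5)**2 = (5 + 2*sqrt(5))**2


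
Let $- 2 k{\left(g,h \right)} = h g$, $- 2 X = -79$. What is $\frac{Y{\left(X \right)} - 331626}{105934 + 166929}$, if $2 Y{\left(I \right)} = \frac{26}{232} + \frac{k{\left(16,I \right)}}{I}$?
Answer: $- \frac{76938147}{63304216} \approx -1.2154$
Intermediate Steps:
$X = \frac{79}{2}$ ($X = \left(- \frac{1}{2}\right) \left(-79\right) = \frac{79}{2} \approx 39.5$)
$k{\left(g,h \right)} = - \frac{g h}{2}$ ($k{\left(g,h \right)} = - \frac{h g}{2} = - \frac{g h}{2}$)
$Y{\left(I \right)} = - \frac{915}{232}$ ($Y{\left(I \right)} = \frac{\frac{26}{232} + \frac{\left(- \frac{1}{2}\right) 16 I}{I}}{2} = \frac{26 \cdot \frac{1}{232} + \frac{\left(-8\right) I}{I}}{2} = \frac{\frac{13}{116} - 8}{2} = \frac{1}{2} \left(- \frac{915}{116}\right) = - \frac{915}{232}$)
$\frac{Y{\left(X \right)} - 331626}{105934 + 166929} = \frac{- \frac{915}{232} - 331626}{105934 + 166929} = - \frac{76938147}{232 \cdot 272863} = \left(- \frac{76938147}{232}\right) \frac{1}{272863} = - \frac{76938147}{63304216}$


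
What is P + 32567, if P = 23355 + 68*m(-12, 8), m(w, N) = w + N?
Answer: 55650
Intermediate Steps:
m(w, N) = N + w
P = 23083 (P = 23355 + 68*(8 - 12) = 23355 + 68*(-4) = 23355 - 272 = 23083)
P + 32567 = 23083 + 32567 = 55650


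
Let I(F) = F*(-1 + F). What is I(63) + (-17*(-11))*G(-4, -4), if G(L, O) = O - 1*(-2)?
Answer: 3532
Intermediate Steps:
G(L, O) = 2 + O (G(L, O) = O + 2 = 2 + O)
I(63) + (-17*(-11))*G(-4, -4) = 63*(-1 + 63) + (-17*(-11))*(2 - 4) = 63*62 + 187*(-2) = 3906 - 374 = 3532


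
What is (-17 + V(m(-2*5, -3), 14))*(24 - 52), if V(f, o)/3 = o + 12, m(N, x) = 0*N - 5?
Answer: -1708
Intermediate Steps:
m(N, x) = -5 (m(N, x) = 0 - 5 = -5)
V(f, o) = 36 + 3*o (V(f, o) = 3*(o + 12) = 3*(12 + o) = 36 + 3*o)
(-17 + V(m(-2*5, -3), 14))*(24 - 52) = (-17 + (36 + 3*14))*(24 - 52) = (-17 + (36 + 42))*(-28) = (-17 + 78)*(-28) = 61*(-28) = -1708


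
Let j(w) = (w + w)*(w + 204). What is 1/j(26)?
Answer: 1/11960 ≈ 8.3612e-5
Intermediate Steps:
j(w) = 2*w*(204 + w) (j(w) = (2*w)*(204 + w) = 2*w*(204 + w))
1/j(26) = 1/(2*26*(204 + 26)) = 1/(2*26*230) = 1/11960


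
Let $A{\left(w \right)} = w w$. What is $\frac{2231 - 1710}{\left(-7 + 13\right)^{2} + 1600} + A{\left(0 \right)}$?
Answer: $\frac{521}{1636} \approx 0.31846$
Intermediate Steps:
$A{\left(w \right)} = w^{2}$
$\frac{2231 - 1710}{\left(-7 + 13\right)^{2} + 1600} + A{\left(0 \right)} = \frac{2231 - 1710}{\left(-7 + 13\right)^{2} + 1600} + 0^{2} = \frac{521}{6^{2} + 1600} + 0 = \frac{521}{36 + 1600} + 0 = \frac{521}{1636} + 0 = \frac{521}{1636}$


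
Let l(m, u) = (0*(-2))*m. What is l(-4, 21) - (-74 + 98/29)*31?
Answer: 63488/29 ≈ 2189.2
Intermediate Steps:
l(m, u) = 0 (l(m, u) = 0*m = 0)
l(-4, 21) - (-74 + 98/29)*31 = 0 - (-74 + 98/29)*31 = 0 - (-2048)*31/29 = 0 - 1*(-63488/29) = 0 + 63488/29 = 63488/29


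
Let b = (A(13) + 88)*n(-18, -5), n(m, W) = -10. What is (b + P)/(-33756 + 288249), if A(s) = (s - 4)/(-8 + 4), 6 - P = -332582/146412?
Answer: -31084309/9315207279 ≈ -0.0033369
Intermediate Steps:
P = 605527/73206 (P = 6 - (-332582)/146412 = 6 - 1*(-166291/73206) = 6 + 166291/73206 = 605527/73206 ≈ 8.2715)
A(s) = 1 - s/4 (A(s) = (-4 + s)/(-4) = (-4 + s)*(-¼) = 1 - s/4)
b = -1715/2 (b = ((1 - ¼*13) + 88)*(-10) = ((1 - 13/4) + 88)*(-10) = (-9/4 + 88)*(-10) = (343/4)*(-10) = -1715/2 ≈ -857.50)
(b + P)/(-33756 + 288249) = (-1715/2 + 605527/73206)/(-33756 + 288249) = -31084309/36603/254493 = -31084309/36603*1/254493 = -31084309/9315207279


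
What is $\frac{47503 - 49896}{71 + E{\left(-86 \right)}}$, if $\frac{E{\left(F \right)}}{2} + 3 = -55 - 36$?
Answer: $\frac{2393}{117} \approx 20.453$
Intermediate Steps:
$E{\left(F \right)} = -188$ ($E{\left(F \right)} = -6 + 2 \left(-55 - 36\right) = -6 + 2 \left(-91\right) = -6 - 182 = -188$)
$\frac{47503 - 49896}{71 + E{\left(-86 \right)}} = \frac{47503 - 49896}{71 - 188} = - \frac{2393}{-117} = \left(-2393\right) \left(- \frac{1}{117}\right) = \frac{2393}{117}$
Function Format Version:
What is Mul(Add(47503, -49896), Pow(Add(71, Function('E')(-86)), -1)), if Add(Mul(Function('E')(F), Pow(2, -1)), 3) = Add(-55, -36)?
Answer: Rational(2393, 117) ≈ 20.453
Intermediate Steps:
Function('E')(F) = -188 (Function('E')(F) = Add(-6, Mul(2, Add(-55, -36))) = Add(-6, Mul(2, -91)) = Add(-6, -182) = -188)
Mul(Add(47503, -49896), Pow(Add(71, Function('E')(-86)), -1)) = Mul(Add(47503, -49896), Pow(Add(71, -188), -1)) = Mul(-2393, Pow(-117, -1)) = Mul(-2393, Rational(-1, 117)) = Rational(2393, 117)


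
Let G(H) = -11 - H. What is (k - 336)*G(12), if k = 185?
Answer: 3473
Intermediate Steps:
(k - 336)*G(12) = (185 - 336)*(-11 - 1*12) = -151*(-11 - 12) = -151*(-23) = 3473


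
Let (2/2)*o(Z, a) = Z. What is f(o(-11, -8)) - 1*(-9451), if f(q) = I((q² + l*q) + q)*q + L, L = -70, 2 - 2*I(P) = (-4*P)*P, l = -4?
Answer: -512382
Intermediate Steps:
I(P) = 1 + 2*P² (I(P) = 1 - (-4*P)*P/2 = 1 - (-2)*P² = 1 + 2*P²)
o(Z, a) = Z
f(q) = -70 + q*(1 + 2*(q² - 3*q)²) (f(q) = (1 + 2*((q² - 4*q) + q)²)*q - 70 = (1 + 2*(q² - 3*q)²)*q - 70 = q*(1 + 2*(q² - 3*q)²) - 70 = -70 + q*(1 + 2*(q² - 3*q)²))
f(o(-11, -8)) - 1*(-9451) = (-70 - 11 + 2*(-11)³*(-3 - 11)²) - 1*(-9451) = (-70 - 11 + 2*(-1331)*(-14)²) + 9451 = (-70 - 11 + 2*(-1331)*196) + 9451 = (-70 - 11 - 521752) + 9451 = -521833 + 9451 = -512382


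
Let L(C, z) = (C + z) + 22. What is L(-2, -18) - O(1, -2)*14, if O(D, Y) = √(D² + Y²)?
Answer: 2 - 14*√5 ≈ -29.305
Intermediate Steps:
L(C, z) = 22 + C + z
L(-2, -18) - O(1, -2)*14 = (22 - 2 - 18) - √(1² + (-2)²)*14 = 2 - √(1 + 4)*14 = 2 - √5*14 = 2 - 14*√5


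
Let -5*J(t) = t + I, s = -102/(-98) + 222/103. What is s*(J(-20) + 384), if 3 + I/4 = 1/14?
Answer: 220381722/176645 ≈ 1247.6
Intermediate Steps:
I = -82/7 (I = -12 + 4/14 = -12 + 4*(1/14) = -12 + 2/7 = -82/7 ≈ -11.714)
s = 16131/5047 (s = -102*(-1/98) + 222*(1/103) = 51/49 + 222/103 = 16131/5047 ≈ 3.1962)
J(t) = 82/35 - t/5 (J(t) = -(t - 82/7)/5 = -(-82/7 + t)/5 = 82/35 - t/5)
s*(J(-20) + 384) = 16131*((82/35 - ⅕*(-20)) + 384)/5047 = 16131*((82/35 + 4) + 384)/5047 = 16131*(222/35 + 384)/5047 = (16131/5047)*(13662/35) = 220381722/176645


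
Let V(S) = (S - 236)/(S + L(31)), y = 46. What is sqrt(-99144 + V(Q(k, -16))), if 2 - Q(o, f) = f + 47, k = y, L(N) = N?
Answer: I*sqrt(397106)/2 ≈ 315.08*I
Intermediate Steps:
k = 46
Q(o, f) = -45 - f (Q(o, f) = 2 - (f + 47) = 2 - (47 + f) = 2 + (-47 - f) = -45 - f)
V(S) = (-236 + S)/(31 + S) (V(S) = (S - 236)/(S + 31) = (-236 + S)/(31 + S))
sqrt(-99144 + V(Q(k, -16))) = sqrt(-99144 + (-236 + (-45 - 1*(-16)))/(31 + (-45 - 1*(-16)))) = sqrt(-99144 + (-236 + (-45 + 16))/(31 + (-45 + 16))) = sqrt(-99144 + (-236 - 29)/(31 - 29)) = sqrt(-99144 - 265/2) = sqrt(-198553/2) = I*sqrt(397106)/2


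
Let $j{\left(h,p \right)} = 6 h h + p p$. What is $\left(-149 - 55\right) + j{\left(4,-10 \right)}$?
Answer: $-8$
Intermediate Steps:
$j{\left(h,p \right)} = p^{2} + 6 h^{2}$ ($j{\left(h,p \right)} = 6 h^{2} + p^{2} = p^{2} + 6 h^{2}$)
$\left(-149 - 55\right) + j{\left(4,-10 \right)} = \left(-149 - 55\right) + \left(\left(-10\right)^{2} + 6 \cdot 4^{2}\right) = -204 + \left(100 + 6 \cdot 16\right) = -204 + \left(100 + 96\right) = -204 + 196 = -8$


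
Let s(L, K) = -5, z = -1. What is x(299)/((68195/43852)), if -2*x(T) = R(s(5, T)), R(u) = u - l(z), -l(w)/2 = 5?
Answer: -21926/13639 ≈ -1.6076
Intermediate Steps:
l(w) = -10 (l(w) = -2*5 = -10)
R(u) = 10 + u (R(u) = u - 1*(-10) = u + 10 = 10 + u)
x(T) = -5/2 (x(T) = -(10 - 5)/2 = -1/2*5 = -5/2)
x(299)/((68195/43852)) = -5/(2*(68195/43852)) = -5/(2*(68195*(1/43852))) = -5/(2*68195/43852) = -5/2*43852/68195 = -21926/13639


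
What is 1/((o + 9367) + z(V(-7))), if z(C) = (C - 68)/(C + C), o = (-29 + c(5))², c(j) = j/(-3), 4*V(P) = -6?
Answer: 18/185951 ≈ 9.6800e-5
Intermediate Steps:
V(P) = -3/2 (V(P) = (¼)*(-6) = -3/2)
c(j) = -j/3 (c(j) = j*(-⅓) = -j/3)
o = 8464/9 (o = (-29 - ⅓*5)² = (-29 - 5/3)² = (-92/3)² = 8464/9 ≈ 940.44)
z(C) = (-68 + C)/(2*C) (z(C) = (-68 + C)/((2*C)) = (-68 + C)*(1/(2*C)) = (-68 + C)/(2*C))
1/((o + 9367) + z(V(-7))) = 1/((8464/9 + 9367) + (-68 - 3/2)/(2*(-3/2))) = 1/(92767/9 + (½)*(-⅔)*(-139/2)) = 1/(92767/9 + 139/6) = 1/(185951/18) = 18/185951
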